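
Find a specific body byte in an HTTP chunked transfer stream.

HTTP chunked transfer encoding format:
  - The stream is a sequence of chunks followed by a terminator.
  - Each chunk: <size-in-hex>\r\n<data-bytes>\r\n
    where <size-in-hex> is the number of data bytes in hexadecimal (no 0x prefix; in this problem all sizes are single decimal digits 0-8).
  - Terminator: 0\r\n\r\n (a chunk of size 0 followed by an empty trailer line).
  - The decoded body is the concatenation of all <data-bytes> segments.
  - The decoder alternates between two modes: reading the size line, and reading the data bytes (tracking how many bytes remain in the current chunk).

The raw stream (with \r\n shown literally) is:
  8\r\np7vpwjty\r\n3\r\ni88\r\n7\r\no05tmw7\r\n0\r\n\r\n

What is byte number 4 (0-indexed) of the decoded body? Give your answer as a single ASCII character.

Answer: w

Derivation:
Chunk 1: stream[0..1]='8' size=0x8=8, data at stream[3..11]='p7vpwjty' -> body[0..8], body so far='p7vpwjty'
Chunk 2: stream[13..14]='3' size=0x3=3, data at stream[16..19]='i88' -> body[8..11], body so far='p7vpwjtyi88'
Chunk 3: stream[21..22]='7' size=0x7=7, data at stream[24..31]='o05tmw7' -> body[11..18], body so far='p7vpwjtyi88o05tmw7'
Chunk 4: stream[33..34]='0' size=0 (terminator). Final body='p7vpwjtyi88o05tmw7' (18 bytes)
Body byte 4 = 'w'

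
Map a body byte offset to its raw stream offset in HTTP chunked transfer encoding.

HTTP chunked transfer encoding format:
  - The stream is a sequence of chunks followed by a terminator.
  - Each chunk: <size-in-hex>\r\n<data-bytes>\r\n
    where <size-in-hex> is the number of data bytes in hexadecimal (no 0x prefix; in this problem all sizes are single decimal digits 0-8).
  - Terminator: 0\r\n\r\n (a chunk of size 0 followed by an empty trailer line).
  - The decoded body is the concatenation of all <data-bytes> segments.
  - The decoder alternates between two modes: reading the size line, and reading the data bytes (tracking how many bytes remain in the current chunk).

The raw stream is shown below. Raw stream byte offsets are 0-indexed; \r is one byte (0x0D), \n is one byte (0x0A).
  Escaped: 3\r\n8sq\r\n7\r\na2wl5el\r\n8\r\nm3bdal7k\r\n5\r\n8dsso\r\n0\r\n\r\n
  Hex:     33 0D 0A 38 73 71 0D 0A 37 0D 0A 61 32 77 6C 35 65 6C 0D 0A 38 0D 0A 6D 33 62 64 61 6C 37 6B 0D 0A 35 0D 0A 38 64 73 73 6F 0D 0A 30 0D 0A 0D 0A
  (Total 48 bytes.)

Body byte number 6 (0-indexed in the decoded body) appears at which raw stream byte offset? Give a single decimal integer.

Answer: 14

Derivation:
Chunk 1: stream[0..1]='3' size=0x3=3, data at stream[3..6]='8sq' -> body[0..3], body so far='8sq'
Chunk 2: stream[8..9]='7' size=0x7=7, data at stream[11..18]='a2wl5el' -> body[3..10], body so far='8sqa2wl5el'
Chunk 3: stream[20..21]='8' size=0x8=8, data at stream[23..31]='m3bdal7k' -> body[10..18], body so far='8sqa2wl5elm3bdal7k'
Chunk 4: stream[33..34]='5' size=0x5=5, data at stream[36..41]='8dsso' -> body[18..23], body so far='8sqa2wl5elm3bdal7k8dsso'
Chunk 5: stream[43..44]='0' size=0 (terminator). Final body='8sqa2wl5elm3bdal7k8dsso' (23 bytes)
Body byte 6 at stream offset 14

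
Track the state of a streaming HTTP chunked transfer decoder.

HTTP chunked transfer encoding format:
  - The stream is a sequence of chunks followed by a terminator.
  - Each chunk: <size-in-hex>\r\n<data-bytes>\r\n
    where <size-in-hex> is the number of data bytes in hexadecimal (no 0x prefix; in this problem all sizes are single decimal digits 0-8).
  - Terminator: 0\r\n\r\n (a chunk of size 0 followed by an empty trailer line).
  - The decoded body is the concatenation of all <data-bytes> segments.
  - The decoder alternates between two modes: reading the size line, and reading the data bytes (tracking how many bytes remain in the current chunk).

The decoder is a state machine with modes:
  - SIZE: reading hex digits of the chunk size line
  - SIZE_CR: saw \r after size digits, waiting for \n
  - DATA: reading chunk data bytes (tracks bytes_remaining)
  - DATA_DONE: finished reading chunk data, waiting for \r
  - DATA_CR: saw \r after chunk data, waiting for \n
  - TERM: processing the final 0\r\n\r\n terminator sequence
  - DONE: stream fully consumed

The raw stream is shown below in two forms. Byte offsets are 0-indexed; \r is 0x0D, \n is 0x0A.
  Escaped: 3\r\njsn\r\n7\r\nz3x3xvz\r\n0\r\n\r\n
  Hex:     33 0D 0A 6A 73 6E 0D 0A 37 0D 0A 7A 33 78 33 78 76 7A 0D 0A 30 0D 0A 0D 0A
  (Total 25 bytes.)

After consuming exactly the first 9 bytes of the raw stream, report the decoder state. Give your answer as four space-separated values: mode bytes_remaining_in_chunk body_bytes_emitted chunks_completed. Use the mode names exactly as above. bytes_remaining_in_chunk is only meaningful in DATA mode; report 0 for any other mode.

Answer: SIZE 0 3 1

Derivation:
Byte 0 = '3': mode=SIZE remaining=0 emitted=0 chunks_done=0
Byte 1 = 0x0D: mode=SIZE_CR remaining=0 emitted=0 chunks_done=0
Byte 2 = 0x0A: mode=DATA remaining=3 emitted=0 chunks_done=0
Byte 3 = 'j': mode=DATA remaining=2 emitted=1 chunks_done=0
Byte 4 = 's': mode=DATA remaining=1 emitted=2 chunks_done=0
Byte 5 = 'n': mode=DATA_DONE remaining=0 emitted=3 chunks_done=0
Byte 6 = 0x0D: mode=DATA_CR remaining=0 emitted=3 chunks_done=0
Byte 7 = 0x0A: mode=SIZE remaining=0 emitted=3 chunks_done=1
Byte 8 = '7': mode=SIZE remaining=0 emitted=3 chunks_done=1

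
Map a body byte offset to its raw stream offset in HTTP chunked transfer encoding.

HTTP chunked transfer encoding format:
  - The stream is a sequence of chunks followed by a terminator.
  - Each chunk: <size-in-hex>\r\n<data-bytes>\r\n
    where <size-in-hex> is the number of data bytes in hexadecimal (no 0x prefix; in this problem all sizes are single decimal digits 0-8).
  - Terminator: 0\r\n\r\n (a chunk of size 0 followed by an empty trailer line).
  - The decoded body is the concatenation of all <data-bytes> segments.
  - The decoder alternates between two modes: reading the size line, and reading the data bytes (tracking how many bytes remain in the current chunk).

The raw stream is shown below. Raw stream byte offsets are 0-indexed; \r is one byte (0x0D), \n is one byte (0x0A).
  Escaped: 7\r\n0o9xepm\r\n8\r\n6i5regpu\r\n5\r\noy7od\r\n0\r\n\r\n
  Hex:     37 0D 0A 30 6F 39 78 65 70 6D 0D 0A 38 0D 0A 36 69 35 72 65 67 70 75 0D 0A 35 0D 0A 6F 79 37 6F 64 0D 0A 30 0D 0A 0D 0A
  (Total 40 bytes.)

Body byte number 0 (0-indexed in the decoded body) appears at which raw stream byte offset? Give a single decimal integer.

Answer: 3

Derivation:
Chunk 1: stream[0..1]='7' size=0x7=7, data at stream[3..10]='0o9xepm' -> body[0..7], body so far='0o9xepm'
Chunk 2: stream[12..13]='8' size=0x8=8, data at stream[15..23]='6i5regpu' -> body[7..15], body so far='0o9xepm6i5regpu'
Chunk 3: stream[25..26]='5' size=0x5=5, data at stream[28..33]='oy7od' -> body[15..20], body so far='0o9xepm6i5regpuoy7od'
Chunk 4: stream[35..36]='0' size=0 (terminator). Final body='0o9xepm6i5regpuoy7od' (20 bytes)
Body byte 0 at stream offset 3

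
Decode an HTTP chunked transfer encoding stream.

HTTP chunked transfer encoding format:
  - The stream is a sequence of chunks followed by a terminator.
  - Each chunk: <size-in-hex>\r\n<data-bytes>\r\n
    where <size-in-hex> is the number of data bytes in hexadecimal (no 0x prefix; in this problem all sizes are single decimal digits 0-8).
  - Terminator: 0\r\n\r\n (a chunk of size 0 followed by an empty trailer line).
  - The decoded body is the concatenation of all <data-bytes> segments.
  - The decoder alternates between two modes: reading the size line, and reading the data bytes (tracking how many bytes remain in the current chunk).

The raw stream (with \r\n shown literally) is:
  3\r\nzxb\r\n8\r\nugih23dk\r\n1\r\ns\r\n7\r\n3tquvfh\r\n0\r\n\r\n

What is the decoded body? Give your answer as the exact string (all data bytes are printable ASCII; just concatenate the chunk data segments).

Answer: zxbugih23dks3tquvfh

Derivation:
Chunk 1: stream[0..1]='3' size=0x3=3, data at stream[3..6]='zxb' -> body[0..3], body so far='zxb'
Chunk 2: stream[8..9]='8' size=0x8=8, data at stream[11..19]='ugih23dk' -> body[3..11], body so far='zxbugih23dk'
Chunk 3: stream[21..22]='1' size=0x1=1, data at stream[24..25]='s' -> body[11..12], body so far='zxbugih23dks'
Chunk 4: stream[27..28]='7' size=0x7=7, data at stream[30..37]='3tquvfh' -> body[12..19], body so far='zxbugih23dks3tquvfh'
Chunk 5: stream[39..40]='0' size=0 (terminator). Final body='zxbugih23dks3tquvfh' (19 bytes)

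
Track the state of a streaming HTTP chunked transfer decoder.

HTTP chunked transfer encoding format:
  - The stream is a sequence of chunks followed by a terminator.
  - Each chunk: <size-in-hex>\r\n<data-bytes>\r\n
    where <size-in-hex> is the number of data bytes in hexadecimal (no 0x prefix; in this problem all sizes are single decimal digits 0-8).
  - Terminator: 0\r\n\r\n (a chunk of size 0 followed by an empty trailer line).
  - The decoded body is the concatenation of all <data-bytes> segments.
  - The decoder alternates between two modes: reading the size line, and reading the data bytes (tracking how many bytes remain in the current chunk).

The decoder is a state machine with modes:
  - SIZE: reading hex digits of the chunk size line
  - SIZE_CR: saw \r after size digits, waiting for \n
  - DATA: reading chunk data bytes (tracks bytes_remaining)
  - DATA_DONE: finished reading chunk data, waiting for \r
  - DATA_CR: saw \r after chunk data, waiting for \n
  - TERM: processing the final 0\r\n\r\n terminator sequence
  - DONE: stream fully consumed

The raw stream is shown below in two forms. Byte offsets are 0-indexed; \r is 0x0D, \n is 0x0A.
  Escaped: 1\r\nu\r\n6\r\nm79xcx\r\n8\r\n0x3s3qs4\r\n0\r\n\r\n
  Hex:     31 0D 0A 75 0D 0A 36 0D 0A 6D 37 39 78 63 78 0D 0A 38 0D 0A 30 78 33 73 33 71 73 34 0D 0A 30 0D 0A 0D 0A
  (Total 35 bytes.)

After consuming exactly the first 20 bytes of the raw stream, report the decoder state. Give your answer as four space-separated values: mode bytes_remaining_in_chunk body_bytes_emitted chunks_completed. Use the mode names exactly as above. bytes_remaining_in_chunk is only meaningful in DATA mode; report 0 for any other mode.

Byte 0 = '1': mode=SIZE remaining=0 emitted=0 chunks_done=0
Byte 1 = 0x0D: mode=SIZE_CR remaining=0 emitted=0 chunks_done=0
Byte 2 = 0x0A: mode=DATA remaining=1 emitted=0 chunks_done=0
Byte 3 = 'u': mode=DATA_DONE remaining=0 emitted=1 chunks_done=0
Byte 4 = 0x0D: mode=DATA_CR remaining=0 emitted=1 chunks_done=0
Byte 5 = 0x0A: mode=SIZE remaining=0 emitted=1 chunks_done=1
Byte 6 = '6': mode=SIZE remaining=0 emitted=1 chunks_done=1
Byte 7 = 0x0D: mode=SIZE_CR remaining=0 emitted=1 chunks_done=1
Byte 8 = 0x0A: mode=DATA remaining=6 emitted=1 chunks_done=1
Byte 9 = 'm': mode=DATA remaining=5 emitted=2 chunks_done=1
Byte 10 = '7': mode=DATA remaining=4 emitted=3 chunks_done=1
Byte 11 = '9': mode=DATA remaining=3 emitted=4 chunks_done=1
Byte 12 = 'x': mode=DATA remaining=2 emitted=5 chunks_done=1
Byte 13 = 'c': mode=DATA remaining=1 emitted=6 chunks_done=1
Byte 14 = 'x': mode=DATA_DONE remaining=0 emitted=7 chunks_done=1
Byte 15 = 0x0D: mode=DATA_CR remaining=0 emitted=7 chunks_done=1
Byte 16 = 0x0A: mode=SIZE remaining=0 emitted=7 chunks_done=2
Byte 17 = '8': mode=SIZE remaining=0 emitted=7 chunks_done=2
Byte 18 = 0x0D: mode=SIZE_CR remaining=0 emitted=7 chunks_done=2
Byte 19 = 0x0A: mode=DATA remaining=8 emitted=7 chunks_done=2

Answer: DATA 8 7 2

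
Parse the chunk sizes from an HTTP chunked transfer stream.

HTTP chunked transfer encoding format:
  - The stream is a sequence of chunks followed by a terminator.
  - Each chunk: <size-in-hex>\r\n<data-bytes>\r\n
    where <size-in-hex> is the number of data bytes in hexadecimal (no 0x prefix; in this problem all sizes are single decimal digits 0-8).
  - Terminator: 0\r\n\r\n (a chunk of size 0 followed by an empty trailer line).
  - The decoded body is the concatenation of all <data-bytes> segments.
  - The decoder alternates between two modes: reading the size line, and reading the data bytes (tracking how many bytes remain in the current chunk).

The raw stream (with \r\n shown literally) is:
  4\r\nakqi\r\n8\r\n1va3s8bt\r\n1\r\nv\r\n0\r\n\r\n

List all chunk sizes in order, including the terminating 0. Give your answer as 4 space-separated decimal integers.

Answer: 4 8 1 0

Derivation:
Chunk 1: stream[0..1]='4' size=0x4=4, data at stream[3..7]='akqi' -> body[0..4], body so far='akqi'
Chunk 2: stream[9..10]='8' size=0x8=8, data at stream[12..20]='1va3s8bt' -> body[4..12], body so far='akqi1va3s8bt'
Chunk 3: stream[22..23]='1' size=0x1=1, data at stream[25..26]='v' -> body[12..13], body so far='akqi1va3s8btv'
Chunk 4: stream[28..29]='0' size=0 (terminator). Final body='akqi1va3s8btv' (13 bytes)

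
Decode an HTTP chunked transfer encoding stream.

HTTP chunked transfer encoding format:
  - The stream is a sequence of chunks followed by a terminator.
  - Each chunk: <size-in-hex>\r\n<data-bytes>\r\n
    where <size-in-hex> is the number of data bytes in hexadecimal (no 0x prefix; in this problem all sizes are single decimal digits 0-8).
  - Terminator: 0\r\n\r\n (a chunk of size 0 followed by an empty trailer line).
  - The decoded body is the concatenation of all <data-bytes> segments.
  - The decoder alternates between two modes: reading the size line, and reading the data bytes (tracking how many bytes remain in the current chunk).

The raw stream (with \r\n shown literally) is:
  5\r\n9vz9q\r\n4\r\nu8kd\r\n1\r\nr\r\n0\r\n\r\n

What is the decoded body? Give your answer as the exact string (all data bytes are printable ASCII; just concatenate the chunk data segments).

Answer: 9vz9qu8kdr

Derivation:
Chunk 1: stream[0..1]='5' size=0x5=5, data at stream[3..8]='9vz9q' -> body[0..5], body so far='9vz9q'
Chunk 2: stream[10..11]='4' size=0x4=4, data at stream[13..17]='u8kd' -> body[5..9], body so far='9vz9qu8kd'
Chunk 3: stream[19..20]='1' size=0x1=1, data at stream[22..23]='r' -> body[9..10], body so far='9vz9qu8kdr'
Chunk 4: stream[25..26]='0' size=0 (terminator). Final body='9vz9qu8kdr' (10 bytes)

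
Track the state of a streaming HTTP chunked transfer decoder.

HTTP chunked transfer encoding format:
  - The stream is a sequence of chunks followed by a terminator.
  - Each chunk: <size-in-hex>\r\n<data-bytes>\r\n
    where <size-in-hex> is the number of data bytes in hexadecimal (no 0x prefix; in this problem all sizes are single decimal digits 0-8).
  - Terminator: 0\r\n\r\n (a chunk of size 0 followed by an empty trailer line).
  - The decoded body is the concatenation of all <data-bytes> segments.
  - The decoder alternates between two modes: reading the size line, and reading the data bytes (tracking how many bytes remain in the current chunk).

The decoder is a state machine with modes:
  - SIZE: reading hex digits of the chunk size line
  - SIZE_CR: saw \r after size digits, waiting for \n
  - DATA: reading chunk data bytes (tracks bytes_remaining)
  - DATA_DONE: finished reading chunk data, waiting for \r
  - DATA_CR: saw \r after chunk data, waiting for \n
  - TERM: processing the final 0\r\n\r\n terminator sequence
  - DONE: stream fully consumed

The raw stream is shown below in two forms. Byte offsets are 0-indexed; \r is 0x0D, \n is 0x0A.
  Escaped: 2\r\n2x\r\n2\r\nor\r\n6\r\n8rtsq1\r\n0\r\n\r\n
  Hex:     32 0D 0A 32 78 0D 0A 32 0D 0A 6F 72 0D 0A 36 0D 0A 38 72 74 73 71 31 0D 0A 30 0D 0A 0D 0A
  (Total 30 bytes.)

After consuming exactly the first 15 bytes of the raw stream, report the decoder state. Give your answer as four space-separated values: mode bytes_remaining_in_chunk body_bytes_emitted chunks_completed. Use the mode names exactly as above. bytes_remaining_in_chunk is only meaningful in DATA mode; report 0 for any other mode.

Answer: SIZE 0 4 2

Derivation:
Byte 0 = '2': mode=SIZE remaining=0 emitted=0 chunks_done=0
Byte 1 = 0x0D: mode=SIZE_CR remaining=0 emitted=0 chunks_done=0
Byte 2 = 0x0A: mode=DATA remaining=2 emitted=0 chunks_done=0
Byte 3 = '2': mode=DATA remaining=1 emitted=1 chunks_done=0
Byte 4 = 'x': mode=DATA_DONE remaining=0 emitted=2 chunks_done=0
Byte 5 = 0x0D: mode=DATA_CR remaining=0 emitted=2 chunks_done=0
Byte 6 = 0x0A: mode=SIZE remaining=0 emitted=2 chunks_done=1
Byte 7 = '2': mode=SIZE remaining=0 emitted=2 chunks_done=1
Byte 8 = 0x0D: mode=SIZE_CR remaining=0 emitted=2 chunks_done=1
Byte 9 = 0x0A: mode=DATA remaining=2 emitted=2 chunks_done=1
Byte 10 = 'o': mode=DATA remaining=1 emitted=3 chunks_done=1
Byte 11 = 'r': mode=DATA_DONE remaining=0 emitted=4 chunks_done=1
Byte 12 = 0x0D: mode=DATA_CR remaining=0 emitted=4 chunks_done=1
Byte 13 = 0x0A: mode=SIZE remaining=0 emitted=4 chunks_done=2
Byte 14 = '6': mode=SIZE remaining=0 emitted=4 chunks_done=2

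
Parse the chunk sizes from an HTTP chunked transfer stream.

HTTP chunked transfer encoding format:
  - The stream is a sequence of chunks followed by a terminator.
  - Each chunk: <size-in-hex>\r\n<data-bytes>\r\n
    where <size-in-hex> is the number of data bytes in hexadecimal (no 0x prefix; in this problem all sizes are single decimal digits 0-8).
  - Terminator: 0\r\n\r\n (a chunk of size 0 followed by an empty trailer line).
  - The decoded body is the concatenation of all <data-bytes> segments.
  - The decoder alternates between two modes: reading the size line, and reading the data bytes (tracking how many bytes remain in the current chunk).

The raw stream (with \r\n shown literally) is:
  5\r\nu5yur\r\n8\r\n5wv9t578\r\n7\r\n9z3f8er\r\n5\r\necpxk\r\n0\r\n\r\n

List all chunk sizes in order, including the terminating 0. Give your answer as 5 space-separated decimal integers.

Answer: 5 8 7 5 0

Derivation:
Chunk 1: stream[0..1]='5' size=0x5=5, data at stream[3..8]='u5yur' -> body[0..5], body so far='u5yur'
Chunk 2: stream[10..11]='8' size=0x8=8, data at stream[13..21]='5wv9t578' -> body[5..13], body so far='u5yur5wv9t578'
Chunk 3: stream[23..24]='7' size=0x7=7, data at stream[26..33]='9z3f8er' -> body[13..20], body so far='u5yur5wv9t5789z3f8er'
Chunk 4: stream[35..36]='5' size=0x5=5, data at stream[38..43]='ecpxk' -> body[20..25], body so far='u5yur5wv9t5789z3f8erecpxk'
Chunk 5: stream[45..46]='0' size=0 (terminator). Final body='u5yur5wv9t5789z3f8erecpxk' (25 bytes)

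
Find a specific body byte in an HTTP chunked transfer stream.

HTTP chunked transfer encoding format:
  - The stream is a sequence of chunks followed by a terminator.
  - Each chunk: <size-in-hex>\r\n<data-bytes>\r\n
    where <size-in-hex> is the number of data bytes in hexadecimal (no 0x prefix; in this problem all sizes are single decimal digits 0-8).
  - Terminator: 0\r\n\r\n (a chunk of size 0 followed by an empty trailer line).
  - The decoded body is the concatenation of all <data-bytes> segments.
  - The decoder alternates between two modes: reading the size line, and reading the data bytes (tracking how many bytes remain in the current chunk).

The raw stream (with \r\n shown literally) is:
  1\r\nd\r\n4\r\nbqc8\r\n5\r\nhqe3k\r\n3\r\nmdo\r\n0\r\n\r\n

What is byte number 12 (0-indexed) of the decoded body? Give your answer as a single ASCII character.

Answer: o

Derivation:
Chunk 1: stream[0..1]='1' size=0x1=1, data at stream[3..4]='d' -> body[0..1], body so far='d'
Chunk 2: stream[6..7]='4' size=0x4=4, data at stream[9..13]='bqc8' -> body[1..5], body so far='dbqc8'
Chunk 3: stream[15..16]='5' size=0x5=5, data at stream[18..23]='hqe3k' -> body[5..10], body so far='dbqc8hqe3k'
Chunk 4: stream[25..26]='3' size=0x3=3, data at stream[28..31]='mdo' -> body[10..13], body so far='dbqc8hqe3kmdo'
Chunk 5: stream[33..34]='0' size=0 (terminator). Final body='dbqc8hqe3kmdo' (13 bytes)
Body byte 12 = 'o'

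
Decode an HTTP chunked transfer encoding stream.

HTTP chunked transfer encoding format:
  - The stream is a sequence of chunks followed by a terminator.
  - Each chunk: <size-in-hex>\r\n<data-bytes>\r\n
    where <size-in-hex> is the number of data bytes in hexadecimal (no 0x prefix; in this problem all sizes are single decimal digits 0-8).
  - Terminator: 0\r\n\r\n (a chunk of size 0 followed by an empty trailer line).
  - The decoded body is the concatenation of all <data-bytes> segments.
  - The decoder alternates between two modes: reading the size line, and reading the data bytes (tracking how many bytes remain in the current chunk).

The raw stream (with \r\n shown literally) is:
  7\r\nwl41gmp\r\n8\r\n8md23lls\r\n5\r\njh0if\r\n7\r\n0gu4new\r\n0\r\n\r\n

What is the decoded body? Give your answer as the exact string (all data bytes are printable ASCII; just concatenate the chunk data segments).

Chunk 1: stream[0..1]='7' size=0x7=7, data at stream[3..10]='wl41gmp' -> body[0..7], body so far='wl41gmp'
Chunk 2: stream[12..13]='8' size=0x8=8, data at stream[15..23]='8md23lls' -> body[7..15], body so far='wl41gmp8md23lls'
Chunk 3: stream[25..26]='5' size=0x5=5, data at stream[28..33]='jh0if' -> body[15..20], body so far='wl41gmp8md23llsjh0if'
Chunk 4: stream[35..36]='7' size=0x7=7, data at stream[38..45]='0gu4new' -> body[20..27], body so far='wl41gmp8md23llsjh0if0gu4new'
Chunk 5: stream[47..48]='0' size=0 (terminator). Final body='wl41gmp8md23llsjh0if0gu4new' (27 bytes)

Answer: wl41gmp8md23llsjh0if0gu4new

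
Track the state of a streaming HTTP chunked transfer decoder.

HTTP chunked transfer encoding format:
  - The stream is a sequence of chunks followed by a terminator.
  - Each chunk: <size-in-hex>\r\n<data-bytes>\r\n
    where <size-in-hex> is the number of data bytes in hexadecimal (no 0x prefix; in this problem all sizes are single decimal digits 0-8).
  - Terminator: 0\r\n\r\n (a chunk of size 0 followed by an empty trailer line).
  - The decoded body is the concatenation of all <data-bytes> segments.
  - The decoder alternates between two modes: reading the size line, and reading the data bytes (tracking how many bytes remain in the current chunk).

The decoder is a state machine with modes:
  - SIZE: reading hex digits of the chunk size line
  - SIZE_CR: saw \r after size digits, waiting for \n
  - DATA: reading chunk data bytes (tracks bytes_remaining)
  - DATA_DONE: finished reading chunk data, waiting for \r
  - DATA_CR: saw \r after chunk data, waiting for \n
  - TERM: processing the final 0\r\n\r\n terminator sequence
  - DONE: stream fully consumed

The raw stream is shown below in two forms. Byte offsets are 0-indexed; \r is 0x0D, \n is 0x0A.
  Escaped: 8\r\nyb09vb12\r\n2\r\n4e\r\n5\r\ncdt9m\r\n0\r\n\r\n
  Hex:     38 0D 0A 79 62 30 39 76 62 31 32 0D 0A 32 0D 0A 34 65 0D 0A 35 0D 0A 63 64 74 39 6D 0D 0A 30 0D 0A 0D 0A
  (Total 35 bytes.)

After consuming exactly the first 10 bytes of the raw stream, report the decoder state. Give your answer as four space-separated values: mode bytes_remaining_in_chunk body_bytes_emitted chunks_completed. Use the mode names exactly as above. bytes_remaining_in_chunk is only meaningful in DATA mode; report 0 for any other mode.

Byte 0 = '8': mode=SIZE remaining=0 emitted=0 chunks_done=0
Byte 1 = 0x0D: mode=SIZE_CR remaining=0 emitted=0 chunks_done=0
Byte 2 = 0x0A: mode=DATA remaining=8 emitted=0 chunks_done=0
Byte 3 = 'y': mode=DATA remaining=7 emitted=1 chunks_done=0
Byte 4 = 'b': mode=DATA remaining=6 emitted=2 chunks_done=0
Byte 5 = '0': mode=DATA remaining=5 emitted=3 chunks_done=0
Byte 6 = '9': mode=DATA remaining=4 emitted=4 chunks_done=0
Byte 7 = 'v': mode=DATA remaining=3 emitted=5 chunks_done=0
Byte 8 = 'b': mode=DATA remaining=2 emitted=6 chunks_done=0
Byte 9 = '1': mode=DATA remaining=1 emitted=7 chunks_done=0

Answer: DATA 1 7 0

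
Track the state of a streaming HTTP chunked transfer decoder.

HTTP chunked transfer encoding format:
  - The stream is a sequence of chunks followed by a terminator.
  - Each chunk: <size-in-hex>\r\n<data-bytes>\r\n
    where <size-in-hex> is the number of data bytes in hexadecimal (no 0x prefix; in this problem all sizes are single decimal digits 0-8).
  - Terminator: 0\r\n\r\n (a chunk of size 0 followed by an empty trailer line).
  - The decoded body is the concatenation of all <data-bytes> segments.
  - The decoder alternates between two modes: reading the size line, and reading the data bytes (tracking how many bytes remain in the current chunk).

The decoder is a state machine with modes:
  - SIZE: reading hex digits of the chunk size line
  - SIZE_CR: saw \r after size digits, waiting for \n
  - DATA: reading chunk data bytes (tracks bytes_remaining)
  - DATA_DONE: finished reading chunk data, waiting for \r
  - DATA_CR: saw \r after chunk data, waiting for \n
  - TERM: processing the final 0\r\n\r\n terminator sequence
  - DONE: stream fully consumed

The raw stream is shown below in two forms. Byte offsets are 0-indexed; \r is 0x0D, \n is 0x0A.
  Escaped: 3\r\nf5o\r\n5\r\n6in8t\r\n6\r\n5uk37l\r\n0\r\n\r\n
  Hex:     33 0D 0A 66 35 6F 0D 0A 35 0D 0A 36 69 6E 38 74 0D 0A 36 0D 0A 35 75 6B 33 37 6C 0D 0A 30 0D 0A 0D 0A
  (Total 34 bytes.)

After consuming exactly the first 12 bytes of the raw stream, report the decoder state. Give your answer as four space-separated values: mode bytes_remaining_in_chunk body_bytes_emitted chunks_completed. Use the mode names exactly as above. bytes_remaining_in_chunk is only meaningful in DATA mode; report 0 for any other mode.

Byte 0 = '3': mode=SIZE remaining=0 emitted=0 chunks_done=0
Byte 1 = 0x0D: mode=SIZE_CR remaining=0 emitted=0 chunks_done=0
Byte 2 = 0x0A: mode=DATA remaining=3 emitted=0 chunks_done=0
Byte 3 = 'f': mode=DATA remaining=2 emitted=1 chunks_done=0
Byte 4 = '5': mode=DATA remaining=1 emitted=2 chunks_done=0
Byte 5 = 'o': mode=DATA_DONE remaining=0 emitted=3 chunks_done=0
Byte 6 = 0x0D: mode=DATA_CR remaining=0 emitted=3 chunks_done=0
Byte 7 = 0x0A: mode=SIZE remaining=0 emitted=3 chunks_done=1
Byte 8 = '5': mode=SIZE remaining=0 emitted=3 chunks_done=1
Byte 9 = 0x0D: mode=SIZE_CR remaining=0 emitted=3 chunks_done=1
Byte 10 = 0x0A: mode=DATA remaining=5 emitted=3 chunks_done=1
Byte 11 = '6': mode=DATA remaining=4 emitted=4 chunks_done=1

Answer: DATA 4 4 1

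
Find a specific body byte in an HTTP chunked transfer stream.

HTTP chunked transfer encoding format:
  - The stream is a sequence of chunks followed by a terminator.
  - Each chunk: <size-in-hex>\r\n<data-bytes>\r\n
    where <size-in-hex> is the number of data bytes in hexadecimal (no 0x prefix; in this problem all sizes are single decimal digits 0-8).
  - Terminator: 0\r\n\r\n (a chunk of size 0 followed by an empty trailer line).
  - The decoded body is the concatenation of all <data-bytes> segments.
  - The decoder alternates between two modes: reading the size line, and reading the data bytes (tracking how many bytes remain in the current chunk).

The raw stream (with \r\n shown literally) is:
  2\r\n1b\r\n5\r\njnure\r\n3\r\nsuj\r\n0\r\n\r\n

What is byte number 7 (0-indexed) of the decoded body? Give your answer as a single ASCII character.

Chunk 1: stream[0..1]='2' size=0x2=2, data at stream[3..5]='1b' -> body[0..2], body so far='1b'
Chunk 2: stream[7..8]='5' size=0x5=5, data at stream[10..15]='jnure' -> body[2..7], body so far='1bjnure'
Chunk 3: stream[17..18]='3' size=0x3=3, data at stream[20..23]='suj' -> body[7..10], body so far='1bjnuresuj'
Chunk 4: stream[25..26]='0' size=0 (terminator). Final body='1bjnuresuj' (10 bytes)
Body byte 7 = 's'

Answer: s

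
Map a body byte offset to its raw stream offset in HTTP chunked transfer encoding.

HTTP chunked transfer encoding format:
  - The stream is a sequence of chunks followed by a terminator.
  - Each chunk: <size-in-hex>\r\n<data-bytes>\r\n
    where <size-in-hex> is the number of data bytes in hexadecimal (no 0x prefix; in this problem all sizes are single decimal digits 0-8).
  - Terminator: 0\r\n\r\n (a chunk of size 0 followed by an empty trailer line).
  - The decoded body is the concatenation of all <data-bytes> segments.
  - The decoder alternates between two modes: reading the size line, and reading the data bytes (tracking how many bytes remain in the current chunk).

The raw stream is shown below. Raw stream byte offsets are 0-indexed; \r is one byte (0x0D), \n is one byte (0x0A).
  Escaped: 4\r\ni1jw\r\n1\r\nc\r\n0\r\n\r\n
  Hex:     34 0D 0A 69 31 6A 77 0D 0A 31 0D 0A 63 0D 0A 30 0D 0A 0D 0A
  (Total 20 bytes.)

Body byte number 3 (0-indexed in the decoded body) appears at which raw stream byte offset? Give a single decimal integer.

Answer: 6

Derivation:
Chunk 1: stream[0..1]='4' size=0x4=4, data at stream[3..7]='i1jw' -> body[0..4], body so far='i1jw'
Chunk 2: stream[9..10]='1' size=0x1=1, data at stream[12..13]='c' -> body[4..5], body so far='i1jwc'
Chunk 3: stream[15..16]='0' size=0 (terminator). Final body='i1jwc' (5 bytes)
Body byte 3 at stream offset 6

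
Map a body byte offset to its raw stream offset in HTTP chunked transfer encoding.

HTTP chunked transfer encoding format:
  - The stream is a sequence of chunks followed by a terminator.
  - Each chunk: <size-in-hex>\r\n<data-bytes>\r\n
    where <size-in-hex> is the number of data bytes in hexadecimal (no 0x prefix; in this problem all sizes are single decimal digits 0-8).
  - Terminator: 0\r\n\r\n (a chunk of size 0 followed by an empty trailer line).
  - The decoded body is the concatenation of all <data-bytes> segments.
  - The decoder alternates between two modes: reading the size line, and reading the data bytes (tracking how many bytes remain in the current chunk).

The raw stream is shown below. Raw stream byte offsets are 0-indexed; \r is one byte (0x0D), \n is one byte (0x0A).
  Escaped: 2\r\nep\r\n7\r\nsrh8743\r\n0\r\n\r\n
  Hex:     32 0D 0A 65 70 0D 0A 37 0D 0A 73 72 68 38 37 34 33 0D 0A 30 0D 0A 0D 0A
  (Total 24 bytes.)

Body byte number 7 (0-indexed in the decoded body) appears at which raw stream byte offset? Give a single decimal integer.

Chunk 1: stream[0..1]='2' size=0x2=2, data at stream[3..5]='ep' -> body[0..2], body so far='ep'
Chunk 2: stream[7..8]='7' size=0x7=7, data at stream[10..17]='srh8743' -> body[2..9], body so far='epsrh8743'
Chunk 3: stream[19..20]='0' size=0 (terminator). Final body='epsrh8743' (9 bytes)
Body byte 7 at stream offset 15

Answer: 15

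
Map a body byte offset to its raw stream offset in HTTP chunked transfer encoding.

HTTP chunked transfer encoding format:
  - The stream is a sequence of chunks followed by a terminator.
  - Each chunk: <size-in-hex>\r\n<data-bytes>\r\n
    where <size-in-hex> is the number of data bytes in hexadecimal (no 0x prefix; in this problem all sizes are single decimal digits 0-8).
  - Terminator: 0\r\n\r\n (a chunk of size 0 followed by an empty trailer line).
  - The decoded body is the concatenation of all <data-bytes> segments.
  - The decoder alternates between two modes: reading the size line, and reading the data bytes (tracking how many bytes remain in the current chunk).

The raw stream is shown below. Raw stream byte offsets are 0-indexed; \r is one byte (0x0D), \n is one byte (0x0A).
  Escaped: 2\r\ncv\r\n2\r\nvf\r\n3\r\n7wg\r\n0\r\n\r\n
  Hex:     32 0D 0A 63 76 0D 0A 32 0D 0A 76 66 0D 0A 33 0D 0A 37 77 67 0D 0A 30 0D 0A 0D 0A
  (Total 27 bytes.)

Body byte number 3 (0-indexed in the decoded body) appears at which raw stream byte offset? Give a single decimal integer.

Chunk 1: stream[0..1]='2' size=0x2=2, data at stream[3..5]='cv' -> body[0..2], body so far='cv'
Chunk 2: stream[7..8]='2' size=0x2=2, data at stream[10..12]='vf' -> body[2..4], body so far='cvvf'
Chunk 3: stream[14..15]='3' size=0x3=3, data at stream[17..20]='7wg' -> body[4..7], body so far='cvvf7wg'
Chunk 4: stream[22..23]='0' size=0 (terminator). Final body='cvvf7wg' (7 bytes)
Body byte 3 at stream offset 11

Answer: 11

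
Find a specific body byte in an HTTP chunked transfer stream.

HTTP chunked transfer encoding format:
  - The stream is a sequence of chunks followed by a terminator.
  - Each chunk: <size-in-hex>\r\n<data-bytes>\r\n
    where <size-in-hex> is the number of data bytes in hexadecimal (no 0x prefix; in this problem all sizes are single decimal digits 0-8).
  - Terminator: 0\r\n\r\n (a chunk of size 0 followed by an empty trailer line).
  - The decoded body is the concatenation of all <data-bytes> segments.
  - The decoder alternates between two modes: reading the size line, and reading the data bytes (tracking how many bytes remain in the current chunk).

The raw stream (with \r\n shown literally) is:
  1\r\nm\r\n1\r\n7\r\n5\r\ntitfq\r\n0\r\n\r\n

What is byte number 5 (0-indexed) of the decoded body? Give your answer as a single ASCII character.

Answer: f

Derivation:
Chunk 1: stream[0..1]='1' size=0x1=1, data at stream[3..4]='m' -> body[0..1], body so far='m'
Chunk 2: stream[6..7]='1' size=0x1=1, data at stream[9..10]='7' -> body[1..2], body so far='m7'
Chunk 3: stream[12..13]='5' size=0x5=5, data at stream[15..20]='titfq' -> body[2..7], body so far='m7titfq'
Chunk 4: stream[22..23]='0' size=0 (terminator). Final body='m7titfq' (7 bytes)
Body byte 5 = 'f'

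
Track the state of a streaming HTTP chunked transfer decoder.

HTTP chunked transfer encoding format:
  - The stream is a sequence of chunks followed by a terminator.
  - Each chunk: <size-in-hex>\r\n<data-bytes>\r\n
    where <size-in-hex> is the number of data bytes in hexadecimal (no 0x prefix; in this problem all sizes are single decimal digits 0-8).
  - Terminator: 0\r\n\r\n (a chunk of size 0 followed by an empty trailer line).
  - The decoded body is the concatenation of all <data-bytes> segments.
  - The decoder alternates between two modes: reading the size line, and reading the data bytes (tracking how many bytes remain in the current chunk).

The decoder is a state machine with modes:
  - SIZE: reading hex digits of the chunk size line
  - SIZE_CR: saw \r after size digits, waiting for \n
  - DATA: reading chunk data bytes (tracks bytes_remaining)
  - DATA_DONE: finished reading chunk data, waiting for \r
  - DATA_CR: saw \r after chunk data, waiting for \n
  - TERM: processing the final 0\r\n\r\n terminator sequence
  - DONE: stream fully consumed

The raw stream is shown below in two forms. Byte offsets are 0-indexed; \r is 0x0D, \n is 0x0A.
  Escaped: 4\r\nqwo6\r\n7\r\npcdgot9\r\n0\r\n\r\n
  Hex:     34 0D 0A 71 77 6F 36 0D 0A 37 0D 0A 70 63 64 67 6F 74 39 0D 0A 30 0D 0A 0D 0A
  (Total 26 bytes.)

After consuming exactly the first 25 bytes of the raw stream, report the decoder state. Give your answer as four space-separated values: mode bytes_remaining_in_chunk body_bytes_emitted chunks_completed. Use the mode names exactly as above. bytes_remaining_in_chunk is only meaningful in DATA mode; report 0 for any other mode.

Answer: TERM 0 11 2

Derivation:
Byte 0 = '4': mode=SIZE remaining=0 emitted=0 chunks_done=0
Byte 1 = 0x0D: mode=SIZE_CR remaining=0 emitted=0 chunks_done=0
Byte 2 = 0x0A: mode=DATA remaining=4 emitted=0 chunks_done=0
Byte 3 = 'q': mode=DATA remaining=3 emitted=1 chunks_done=0
Byte 4 = 'w': mode=DATA remaining=2 emitted=2 chunks_done=0
Byte 5 = 'o': mode=DATA remaining=1 emitted=3 chunks_done=0
Byte 6 = '6': mode=DATA_DONE remaining=0 emitted=4 chunks_done=0
Byte 7 = 0x0D: mode=DATA_CR remaining=0 emitted=4 chunks_done=0
Byte 8 = 0x0A: mode=SIZE remaining=0 emitted=4 chunks_done=1
Byte 9 = '7': mode=SIZE remaining=0 emitted=4 chunks_done=1
Byte 10 = 0x0D: mode=SIZE_CR remaining=0 emitted=4 chunks_done=1
Byte 11 = 0x0A: mode=DATA remaining=7 emitted=4 chunks_done=1
Byte 12 = 'p': mode=DATA remaining=6 emitted=5 chunks_done=1
Byte 13 = 'c': mode=DATA remaining=5 emitted=6 chunks_done=1
Byte 14 = 'd': mode=DATA remaining=4 emitted=7 chunks_done=1
Byte 15 = 'g': mode=DATA remaining=3 emitted=8 chunks_done=1
Byte 16 = 'o': mode=DATA remaining=2 emitted=9 chunks_done=1
Byte 17 = 't': mode=DATA remaining=1 emitted=10 chunks_done=1
Byte 18 = '9': mode=DATA_DONE remaining=0 emitted=11 chunks_done=1
Byte 19 = 0x0D: mode=DATA_CR remaining=0 emitted=11 chunks_done=1
Byte 20 = 0x0A: mode=SIZE remaining=0 emitted=11 chunks_done=2
Byte 21 = '0': mode=SIZE remaining=0 emitted=11 chunks_done=2
Byte 22 = 0x0D: mode=SIZE_CR remaining=0 emitted=11 chunks_done=2
Byte 23 = 0x0A: mode=TERM remaining=0 emitted=11 chunks_done=2
Byte 24 = 0x0D: mode=TERM remaining=0 emitted=11 chunks_done=2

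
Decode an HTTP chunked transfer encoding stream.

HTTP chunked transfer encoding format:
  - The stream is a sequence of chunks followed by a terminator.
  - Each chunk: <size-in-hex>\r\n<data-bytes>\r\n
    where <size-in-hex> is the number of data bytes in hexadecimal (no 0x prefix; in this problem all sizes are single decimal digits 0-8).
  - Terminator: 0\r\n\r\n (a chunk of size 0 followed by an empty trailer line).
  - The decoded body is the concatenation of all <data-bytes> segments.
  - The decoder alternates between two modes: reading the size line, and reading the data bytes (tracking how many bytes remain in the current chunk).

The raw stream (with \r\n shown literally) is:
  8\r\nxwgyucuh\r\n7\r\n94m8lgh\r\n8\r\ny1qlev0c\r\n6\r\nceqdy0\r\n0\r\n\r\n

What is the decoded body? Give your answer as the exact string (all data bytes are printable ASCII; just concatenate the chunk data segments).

Answer: xwgyucuh94m8lghy1qlev0cceqdy0

Derivation:
Chunk 1: stream[0..1]='8' size=0x8=8, data at stream[3..11]='xwgyucuh' -> body[0..8], body so far='xwgyucuh'
Chunk 2: stream[13..14]='7' size=0x7=7, data at stream[16..23]='94m8lgh' -> body[8..15], body so far='xwgyucuh94m8lgh'
Chunk 3: stream[25..26]='8' size=0x8=8, data at stream[28..36]='y1qlev0c' -> body[15..23], body so far='xwgyucuh94m8lghy1qlev0c'
Chunk 4: stream[38..39]='6' size=0x6=6, data at stream[41..47]='ceqdy0' -> body[23..29], body so far='xwgyucuh94m8lghy1qlev0cceqdy0'
Chunk 5: stream[49..50]='0' size=0 (terminator). Final body='xwgyucuh94m8lghy1qlev0cceqdy0' (29 bytes)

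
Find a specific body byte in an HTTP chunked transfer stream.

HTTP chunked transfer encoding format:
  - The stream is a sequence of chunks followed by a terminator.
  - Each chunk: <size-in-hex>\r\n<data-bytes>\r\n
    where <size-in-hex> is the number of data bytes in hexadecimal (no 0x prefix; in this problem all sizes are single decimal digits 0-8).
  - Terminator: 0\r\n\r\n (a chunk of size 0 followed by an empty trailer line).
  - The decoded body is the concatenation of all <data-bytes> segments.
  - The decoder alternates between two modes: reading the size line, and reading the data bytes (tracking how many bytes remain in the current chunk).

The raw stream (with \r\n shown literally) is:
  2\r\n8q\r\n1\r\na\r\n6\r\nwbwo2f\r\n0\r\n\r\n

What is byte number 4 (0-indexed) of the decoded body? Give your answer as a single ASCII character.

Chunk 1: stream[0..1]='2' size=0x2=2, data at stream[3..5]='8q' -> body[0..2], body so far='8q'
Chunk 2: stream[7..8]='1' size=0x1=1, data at stream[10..11]='a' -> body[2..3], body so far='8qa'
Chunk 3: stream[13..14]='6' size=0x6=6, data at stream[16..22]='wbwo2f' -> body[3..9], body so far='8qawbwo2f'
Chunk 4: stream[24..25]='0' size=0 (terminator). Final body='8qawbwo2f' (9 bytes)
Body byte 4 = 'b'

Answer: b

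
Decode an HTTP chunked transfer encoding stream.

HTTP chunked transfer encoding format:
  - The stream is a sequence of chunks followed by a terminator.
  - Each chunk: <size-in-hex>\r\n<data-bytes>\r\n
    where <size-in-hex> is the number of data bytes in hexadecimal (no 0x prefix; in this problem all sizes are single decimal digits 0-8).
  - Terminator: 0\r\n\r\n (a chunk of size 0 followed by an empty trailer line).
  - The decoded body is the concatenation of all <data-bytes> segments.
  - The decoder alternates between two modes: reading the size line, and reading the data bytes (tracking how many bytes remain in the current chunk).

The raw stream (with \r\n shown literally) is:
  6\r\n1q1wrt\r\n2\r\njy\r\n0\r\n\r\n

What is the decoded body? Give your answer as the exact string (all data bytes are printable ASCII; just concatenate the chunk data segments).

Answer: 1q1wrtjy

Derivation:
Chunk 1: stream[0..1]='6' size=0x6=6, data at stream[3..9]='1q1wrt' -> body[0..6], body so far='1q1wrt'
Chunk 2: stream[11..12]='2' size=0x2=2, data at stream[14..16]='jy' -> body[6..8], body so far='1q1wrtjy'
Chunk 3: stream[18..19]='0' size=0 (terminator). Final body='1q1wrtjy' (8 bytes)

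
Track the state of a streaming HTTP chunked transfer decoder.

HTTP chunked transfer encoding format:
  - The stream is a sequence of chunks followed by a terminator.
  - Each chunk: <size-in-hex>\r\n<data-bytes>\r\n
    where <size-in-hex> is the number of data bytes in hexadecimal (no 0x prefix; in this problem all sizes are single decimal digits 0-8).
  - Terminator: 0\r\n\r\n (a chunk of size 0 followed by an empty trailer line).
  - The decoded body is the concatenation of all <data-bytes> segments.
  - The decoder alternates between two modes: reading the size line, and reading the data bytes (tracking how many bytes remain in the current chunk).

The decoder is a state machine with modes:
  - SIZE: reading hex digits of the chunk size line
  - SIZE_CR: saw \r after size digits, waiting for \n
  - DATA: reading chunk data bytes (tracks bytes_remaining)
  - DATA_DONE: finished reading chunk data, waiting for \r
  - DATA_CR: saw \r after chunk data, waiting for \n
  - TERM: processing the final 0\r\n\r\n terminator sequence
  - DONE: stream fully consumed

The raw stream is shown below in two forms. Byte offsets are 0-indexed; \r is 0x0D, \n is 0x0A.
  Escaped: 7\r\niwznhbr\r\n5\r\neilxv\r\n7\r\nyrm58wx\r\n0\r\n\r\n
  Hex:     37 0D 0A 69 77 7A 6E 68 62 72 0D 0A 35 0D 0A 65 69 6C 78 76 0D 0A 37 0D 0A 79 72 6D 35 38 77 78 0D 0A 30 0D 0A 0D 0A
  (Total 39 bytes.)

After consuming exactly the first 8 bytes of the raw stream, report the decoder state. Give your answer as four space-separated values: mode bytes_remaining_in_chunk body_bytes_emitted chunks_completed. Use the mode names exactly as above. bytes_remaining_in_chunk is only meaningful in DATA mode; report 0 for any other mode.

Byte 0 = '7': mode=SIZE remaining=0 emitted=0 chunks_done=0
Byte 1 = 0x0D: mode=SIZE_CR remaining=0 emitted=0 chunks_done=0
Byte 2 = 0x0A: mode=DATA remaining=7 emitted=0 chunks_done=0
Byte 3 = 'i': mode=DATA remaining=6 emitted=1 chunks_done=0
Byte 4 = 'w': mode=DATA remaining=5 emitted=2 chunks_done=0
Byte 5 = 'z': mode=DATA remaining=4 emitted=3 chunks_done=0
Byte 6 = 'n': mode=DATA remaining=3 emitted=4 chunks_done=0
Byte 7 = 'h': mode=DATA remaining=2 emitted=5 chunks_done=0

Answer: DATA 2 5 0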